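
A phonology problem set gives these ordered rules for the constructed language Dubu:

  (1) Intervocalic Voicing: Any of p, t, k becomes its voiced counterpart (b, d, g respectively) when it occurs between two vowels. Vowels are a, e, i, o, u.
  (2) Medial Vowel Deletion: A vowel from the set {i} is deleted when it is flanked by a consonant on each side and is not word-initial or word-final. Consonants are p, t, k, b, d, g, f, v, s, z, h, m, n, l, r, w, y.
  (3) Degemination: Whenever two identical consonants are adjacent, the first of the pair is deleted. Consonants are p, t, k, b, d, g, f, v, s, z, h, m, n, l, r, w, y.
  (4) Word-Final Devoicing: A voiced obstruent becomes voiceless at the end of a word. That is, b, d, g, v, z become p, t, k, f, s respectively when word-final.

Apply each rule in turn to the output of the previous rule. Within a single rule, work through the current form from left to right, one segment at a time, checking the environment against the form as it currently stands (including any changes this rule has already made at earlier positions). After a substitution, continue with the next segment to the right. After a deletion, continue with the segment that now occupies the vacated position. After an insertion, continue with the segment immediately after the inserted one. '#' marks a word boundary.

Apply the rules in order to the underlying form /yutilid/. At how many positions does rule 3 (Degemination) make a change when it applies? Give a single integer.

(1) Intervocalic Voicing: [yutilid] → [yudilid]
(2) Medial Vowel Deletion: [yudilid] → [yudld]
(3) Degemination: no change — [yudld]
(4) Word-Final Devoicing: [yudld] → [yudlt]
Rule 3 changed 0 position(s).

0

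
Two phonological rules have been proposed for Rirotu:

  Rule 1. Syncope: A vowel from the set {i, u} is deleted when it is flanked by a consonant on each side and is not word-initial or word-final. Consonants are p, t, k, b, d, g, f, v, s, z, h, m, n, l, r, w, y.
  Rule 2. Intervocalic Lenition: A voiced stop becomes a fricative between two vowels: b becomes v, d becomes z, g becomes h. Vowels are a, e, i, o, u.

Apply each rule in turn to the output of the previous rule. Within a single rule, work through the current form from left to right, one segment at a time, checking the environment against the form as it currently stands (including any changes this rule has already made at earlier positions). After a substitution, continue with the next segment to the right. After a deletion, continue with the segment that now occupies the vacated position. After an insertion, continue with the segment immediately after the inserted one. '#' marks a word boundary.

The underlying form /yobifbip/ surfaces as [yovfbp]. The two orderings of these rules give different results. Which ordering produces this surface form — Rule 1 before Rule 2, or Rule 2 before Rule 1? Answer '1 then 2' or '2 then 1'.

2 then 1

Order 1 then 2:
  1 Syncope: [yobifbip] → [yobfbp]
  2 Intervocalic Lenition: no change — [yobfbp]
  result: [yobfbp]
Order 2 then 1:
  2 Intervocalic Lenition: [yobifbip] → [yovifbip]
  1 Syncope: [yovifbip] → [yovfbp]
  result: [yovfbp]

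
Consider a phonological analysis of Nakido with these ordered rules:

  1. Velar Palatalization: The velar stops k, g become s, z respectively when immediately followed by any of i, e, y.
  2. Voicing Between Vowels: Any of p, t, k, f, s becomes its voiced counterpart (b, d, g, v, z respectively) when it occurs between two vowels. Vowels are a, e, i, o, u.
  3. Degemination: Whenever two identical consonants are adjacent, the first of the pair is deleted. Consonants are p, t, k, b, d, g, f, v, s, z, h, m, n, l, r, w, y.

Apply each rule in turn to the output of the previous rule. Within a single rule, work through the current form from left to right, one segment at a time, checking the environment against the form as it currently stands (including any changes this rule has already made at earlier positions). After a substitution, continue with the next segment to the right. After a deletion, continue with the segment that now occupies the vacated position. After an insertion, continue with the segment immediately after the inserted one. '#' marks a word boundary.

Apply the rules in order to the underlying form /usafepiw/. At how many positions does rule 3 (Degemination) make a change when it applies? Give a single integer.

0

1 Velar Palatalization: no change — [usafepiw]
2 Voicing Between Vowels: [usafepiw] → [uzavebiw]
3 Degemination: no change — [uzavebiw]
Rule 3 changed 0 position(s).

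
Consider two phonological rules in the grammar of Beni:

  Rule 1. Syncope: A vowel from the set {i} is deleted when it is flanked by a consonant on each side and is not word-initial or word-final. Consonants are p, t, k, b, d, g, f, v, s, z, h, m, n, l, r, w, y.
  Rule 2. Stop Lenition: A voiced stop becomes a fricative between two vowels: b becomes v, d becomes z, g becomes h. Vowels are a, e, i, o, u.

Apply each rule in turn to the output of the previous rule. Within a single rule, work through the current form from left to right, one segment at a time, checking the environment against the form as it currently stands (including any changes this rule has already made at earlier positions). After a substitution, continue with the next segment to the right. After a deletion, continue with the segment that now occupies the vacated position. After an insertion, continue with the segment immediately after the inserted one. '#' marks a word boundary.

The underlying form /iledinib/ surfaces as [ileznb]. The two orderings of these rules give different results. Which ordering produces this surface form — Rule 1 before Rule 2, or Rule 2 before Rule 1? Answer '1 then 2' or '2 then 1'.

Order 1 then 2:
  1 Syncope: [iledinib] → [ilednb]
  2 Stop Lenition: no change — [ilednb]
  result: [ilednb]
Order 2 then 1:
  2 Stop Lenition: [iledinib] → [ilezinib]
  1 Syncope: [ilezinib] → [ileznb]
  result: [ileznb]

2 then 1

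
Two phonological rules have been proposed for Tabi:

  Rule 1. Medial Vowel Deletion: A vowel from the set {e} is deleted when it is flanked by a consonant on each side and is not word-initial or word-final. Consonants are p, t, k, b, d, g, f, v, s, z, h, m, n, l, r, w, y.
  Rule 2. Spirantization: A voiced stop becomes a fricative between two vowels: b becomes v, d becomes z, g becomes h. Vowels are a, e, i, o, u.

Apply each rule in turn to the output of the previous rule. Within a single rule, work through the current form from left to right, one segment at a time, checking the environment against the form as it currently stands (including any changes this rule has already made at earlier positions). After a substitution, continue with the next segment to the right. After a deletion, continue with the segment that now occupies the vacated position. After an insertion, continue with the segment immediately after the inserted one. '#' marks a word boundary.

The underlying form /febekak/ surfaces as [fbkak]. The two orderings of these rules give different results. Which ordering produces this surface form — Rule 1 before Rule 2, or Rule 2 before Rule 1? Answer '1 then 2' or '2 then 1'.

Order 1 then 2:
  1 Medial Vowel Deletion: [febekak] → [fbkak]
  2 Spirantization: no change — [fbkak]
  result: [fbkak]
Order 2 then 1:
  2 Spirantization: [febekak] → [fevekak]
  1 Medial Vowel Deletion: [fevekak] → [fvkak]
  result: [fvkak]

1 then 2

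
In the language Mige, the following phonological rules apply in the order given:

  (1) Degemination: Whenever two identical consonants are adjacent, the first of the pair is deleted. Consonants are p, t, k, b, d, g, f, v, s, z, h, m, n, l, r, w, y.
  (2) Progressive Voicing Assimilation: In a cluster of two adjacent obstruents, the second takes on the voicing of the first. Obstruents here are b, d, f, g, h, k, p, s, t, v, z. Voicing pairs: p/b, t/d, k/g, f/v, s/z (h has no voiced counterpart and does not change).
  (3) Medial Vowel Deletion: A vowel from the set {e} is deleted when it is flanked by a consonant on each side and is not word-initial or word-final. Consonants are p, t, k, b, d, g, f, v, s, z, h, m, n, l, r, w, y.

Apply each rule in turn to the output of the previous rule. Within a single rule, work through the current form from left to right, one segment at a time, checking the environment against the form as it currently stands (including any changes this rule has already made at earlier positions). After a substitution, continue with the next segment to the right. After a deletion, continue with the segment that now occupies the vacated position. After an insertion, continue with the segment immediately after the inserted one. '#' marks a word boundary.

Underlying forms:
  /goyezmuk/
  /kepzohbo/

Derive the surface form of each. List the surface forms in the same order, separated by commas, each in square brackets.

/goyezmuk/:
  (1) Degemination: no change — [goyezmuk]
  (2) Progressive Voicing Assimilation: no change — [goyezmuk]
  (3) Medial Vowel Deletion: [goyezmuk] → [goyzmuk]
/kepzohbo/:
  (1) Degemination: no change — [kepzohbo]
  (2) Progressive Voicing Assimilation: [kepzohbo] → [kepsohpo]
  (3) Medial Vowel Deletion: [kepsohpo] → [kpsohpo]

[goyzmuk], [kpsohpo]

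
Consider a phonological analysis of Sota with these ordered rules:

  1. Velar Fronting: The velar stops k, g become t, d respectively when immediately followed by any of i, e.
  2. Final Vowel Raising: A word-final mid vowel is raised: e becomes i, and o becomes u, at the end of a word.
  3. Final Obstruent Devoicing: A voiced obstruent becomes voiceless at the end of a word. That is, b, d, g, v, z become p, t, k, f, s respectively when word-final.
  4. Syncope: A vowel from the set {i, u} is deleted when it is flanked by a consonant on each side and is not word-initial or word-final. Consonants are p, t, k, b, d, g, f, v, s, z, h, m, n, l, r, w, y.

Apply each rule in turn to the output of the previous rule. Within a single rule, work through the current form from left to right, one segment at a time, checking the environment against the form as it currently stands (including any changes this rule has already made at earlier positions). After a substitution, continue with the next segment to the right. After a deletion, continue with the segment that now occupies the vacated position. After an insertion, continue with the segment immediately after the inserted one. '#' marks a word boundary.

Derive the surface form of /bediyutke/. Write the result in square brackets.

[bedytti]

1 Velar Fronting: [bediyutke] → [bediyutte]
2 Final Vowel Raising: [bediyutte] → [bediyutti]
3 Final Obstruent Devoicing: no change — [bediyutti]
4 Syncope: [bediyutti] → [bedytti]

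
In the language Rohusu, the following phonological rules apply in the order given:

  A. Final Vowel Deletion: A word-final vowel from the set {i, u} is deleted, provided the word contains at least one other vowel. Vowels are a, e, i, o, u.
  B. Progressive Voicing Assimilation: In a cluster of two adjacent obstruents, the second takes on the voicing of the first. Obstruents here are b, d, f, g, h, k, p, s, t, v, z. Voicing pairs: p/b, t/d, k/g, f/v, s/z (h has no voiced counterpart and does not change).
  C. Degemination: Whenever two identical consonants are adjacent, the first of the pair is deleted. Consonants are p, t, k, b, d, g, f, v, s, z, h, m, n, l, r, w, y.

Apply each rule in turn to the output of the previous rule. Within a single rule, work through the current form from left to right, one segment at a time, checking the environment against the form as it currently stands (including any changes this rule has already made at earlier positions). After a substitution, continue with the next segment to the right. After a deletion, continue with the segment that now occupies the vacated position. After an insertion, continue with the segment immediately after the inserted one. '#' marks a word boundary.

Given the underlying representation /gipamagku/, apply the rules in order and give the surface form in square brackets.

A Final Vowel Deletion: [gipamagku] → [gipamagk]
B Progressive Voicing Assimilation: [gipamagk] → [gipamagg]
C Degemination: [gipamagg] → [gipamag]

[gipamag]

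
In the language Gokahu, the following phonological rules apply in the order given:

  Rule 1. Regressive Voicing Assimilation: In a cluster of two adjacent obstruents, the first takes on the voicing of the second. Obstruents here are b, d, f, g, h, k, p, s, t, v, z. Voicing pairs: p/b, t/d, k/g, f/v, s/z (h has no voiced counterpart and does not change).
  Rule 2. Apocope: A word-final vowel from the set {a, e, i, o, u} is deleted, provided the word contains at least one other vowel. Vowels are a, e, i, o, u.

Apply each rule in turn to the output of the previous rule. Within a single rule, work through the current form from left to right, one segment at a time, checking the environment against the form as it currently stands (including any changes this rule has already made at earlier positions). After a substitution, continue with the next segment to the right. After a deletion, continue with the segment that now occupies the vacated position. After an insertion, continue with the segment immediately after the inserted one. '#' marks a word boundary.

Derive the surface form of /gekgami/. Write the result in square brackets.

Rule 1 Regressive Voicing Assimilation: [gekgami] → [geggami]
Rule 2 Apocope: [geggami] → [geggam]

[geggam]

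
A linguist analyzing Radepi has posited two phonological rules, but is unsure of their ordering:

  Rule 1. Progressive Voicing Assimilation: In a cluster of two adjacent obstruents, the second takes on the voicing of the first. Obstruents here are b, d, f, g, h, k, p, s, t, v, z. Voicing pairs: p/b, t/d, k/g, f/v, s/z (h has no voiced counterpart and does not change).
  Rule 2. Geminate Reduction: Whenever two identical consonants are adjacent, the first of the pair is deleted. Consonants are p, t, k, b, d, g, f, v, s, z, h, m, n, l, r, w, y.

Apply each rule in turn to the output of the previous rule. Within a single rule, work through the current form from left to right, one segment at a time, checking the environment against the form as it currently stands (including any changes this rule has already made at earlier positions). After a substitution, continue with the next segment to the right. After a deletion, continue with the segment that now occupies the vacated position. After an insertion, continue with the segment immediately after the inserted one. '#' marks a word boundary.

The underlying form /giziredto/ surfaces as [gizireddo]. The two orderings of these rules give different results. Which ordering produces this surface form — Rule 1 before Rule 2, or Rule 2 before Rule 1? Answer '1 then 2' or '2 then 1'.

2 then 1

Order 1 then 2:
  1 Progressive Voicing Assimilation: [giziredto] → [gizireddo]
  2 Geminate Reduction: [gizireddo] → [giziredo]
  result: [giziredo]
Order 2 then 1:
  2 Geminate Reduction: no change — [giziredto]
  1 Progressive Voicing Assimilation: [giziredto] → [gizireddo]
  result: [gizireddo]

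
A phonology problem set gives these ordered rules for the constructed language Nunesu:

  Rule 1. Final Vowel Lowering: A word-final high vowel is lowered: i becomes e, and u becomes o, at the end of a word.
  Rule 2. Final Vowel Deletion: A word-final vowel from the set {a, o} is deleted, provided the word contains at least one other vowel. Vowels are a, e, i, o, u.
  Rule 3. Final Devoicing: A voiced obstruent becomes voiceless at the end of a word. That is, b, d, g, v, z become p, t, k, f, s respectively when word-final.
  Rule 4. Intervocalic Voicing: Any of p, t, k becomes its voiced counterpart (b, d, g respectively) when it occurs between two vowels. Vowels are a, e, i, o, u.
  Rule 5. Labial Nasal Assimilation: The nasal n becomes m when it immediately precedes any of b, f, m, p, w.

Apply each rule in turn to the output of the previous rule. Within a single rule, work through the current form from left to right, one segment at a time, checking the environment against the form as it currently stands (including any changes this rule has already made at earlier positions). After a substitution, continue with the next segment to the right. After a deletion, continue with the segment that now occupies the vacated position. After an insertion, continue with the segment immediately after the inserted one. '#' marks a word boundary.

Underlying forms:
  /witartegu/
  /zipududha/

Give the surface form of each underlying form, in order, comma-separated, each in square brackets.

[widartek], [zibududh]

/witartegu/:
  Rule 1 Final Vowel Lowering: [witartegu] → [witartego]
  Rule 2 Final Vowel Deletion: [witartego] → [witarteg]
  Rule 3 Final Devoicing: [witarteg] → [witartek]
  Rule 4 Intervocalic Voicing: [witartek] → [widartek]
  Rule 5 Labial Nasal Assimilation: no change — [widartek]
/zipududha/:
  Rule 1 Final Vowel Lowering: no change — [zipududha]
  Rule 2 Final Vowel Deletion: [zipududha] → [zipududh]
  Rule 3 Final Devoicing: no change — [zipududh]
  Rule 4 Intervocalic Voicing: [zipududh] → [zibududh]
  Rule 5 Labial Nasal Assimilation: no change — [zibududh]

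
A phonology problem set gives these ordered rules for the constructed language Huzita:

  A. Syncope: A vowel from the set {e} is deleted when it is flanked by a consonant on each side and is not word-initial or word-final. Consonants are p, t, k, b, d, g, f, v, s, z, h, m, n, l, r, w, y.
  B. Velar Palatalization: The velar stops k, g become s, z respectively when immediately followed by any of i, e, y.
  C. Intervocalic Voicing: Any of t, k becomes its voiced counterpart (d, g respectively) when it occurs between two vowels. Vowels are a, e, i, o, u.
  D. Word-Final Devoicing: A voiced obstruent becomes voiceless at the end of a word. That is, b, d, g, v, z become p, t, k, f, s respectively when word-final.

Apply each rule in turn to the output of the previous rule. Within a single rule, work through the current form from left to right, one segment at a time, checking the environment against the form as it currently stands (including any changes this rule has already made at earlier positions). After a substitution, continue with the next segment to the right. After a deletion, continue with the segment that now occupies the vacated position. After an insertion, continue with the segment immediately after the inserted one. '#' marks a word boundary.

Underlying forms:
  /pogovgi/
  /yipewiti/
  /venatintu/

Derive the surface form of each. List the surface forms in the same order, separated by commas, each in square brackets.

/pogovgi/:
  A Syncope: no change — [pogovgi]
  B Velar Palatalization: [pogovgi] → [pogovzi]
  C Intervocalic Voicing: no change — [pogovzi]
  D Word-Final Devoicing: no change — [pogovzi]
/yipewiti/:
  A Syncope: [yipewiti] → [yipwiti]
  B Velar Palatalization: no change — [yipwiti]
  C Intervocalic Voicing: [yipwiti] → [yipwidi]
  D Word-Final Devoicing: no change — [yipwidi]
/venatintu/:
  A Syncope: [venatintu] → [vnatintu]
  B Velar Palatalization: no change — [vnatintu]
  C Intervocalic Voicing: [vnatintu] → [vnadintu]
  D Word-Final Devoicing: no change — [vnadintu]

[pogovzi], [yipwidi], [vnadintu]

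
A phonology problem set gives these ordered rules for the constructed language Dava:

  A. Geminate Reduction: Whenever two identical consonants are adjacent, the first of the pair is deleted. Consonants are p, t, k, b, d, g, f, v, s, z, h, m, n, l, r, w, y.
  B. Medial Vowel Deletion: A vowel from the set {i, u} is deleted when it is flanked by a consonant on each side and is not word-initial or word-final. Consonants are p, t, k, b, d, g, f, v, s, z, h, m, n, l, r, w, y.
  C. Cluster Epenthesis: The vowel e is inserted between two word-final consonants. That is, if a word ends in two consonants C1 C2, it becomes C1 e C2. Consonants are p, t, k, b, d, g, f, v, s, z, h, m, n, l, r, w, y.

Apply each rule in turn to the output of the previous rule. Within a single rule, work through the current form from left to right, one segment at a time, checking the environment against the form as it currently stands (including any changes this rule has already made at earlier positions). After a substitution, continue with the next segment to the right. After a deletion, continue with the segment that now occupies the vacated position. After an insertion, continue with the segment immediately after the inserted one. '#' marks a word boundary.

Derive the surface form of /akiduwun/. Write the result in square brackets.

A Geminate Reduction: no change — [akiduwun]
B Medial Vowel Deletion: [akiduwun] → [akdwn]
C Cluster Epenthesis: [akdwn] → [akdwen]

[akdwen]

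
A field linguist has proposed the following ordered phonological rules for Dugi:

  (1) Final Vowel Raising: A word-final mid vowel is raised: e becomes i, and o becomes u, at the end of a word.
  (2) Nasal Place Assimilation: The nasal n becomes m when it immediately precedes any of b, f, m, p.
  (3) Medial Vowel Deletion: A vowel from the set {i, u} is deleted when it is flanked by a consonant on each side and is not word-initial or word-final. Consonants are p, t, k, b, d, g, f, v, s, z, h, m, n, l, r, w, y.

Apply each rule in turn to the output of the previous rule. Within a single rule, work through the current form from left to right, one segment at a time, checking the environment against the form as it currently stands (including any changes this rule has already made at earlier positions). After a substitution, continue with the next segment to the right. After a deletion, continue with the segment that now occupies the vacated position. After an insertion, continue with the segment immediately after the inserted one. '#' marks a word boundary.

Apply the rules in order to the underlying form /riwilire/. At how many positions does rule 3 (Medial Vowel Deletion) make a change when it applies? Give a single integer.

(1) Final Vowel Raising: [riwilire] → [riwiliri]
(2) Nasal Place Assimilation: no change — [riwiliri]
(3) Medial Vowel Deletion: [riwiliri] → [rwlri]
Rule 3 changed 3 position(s).

3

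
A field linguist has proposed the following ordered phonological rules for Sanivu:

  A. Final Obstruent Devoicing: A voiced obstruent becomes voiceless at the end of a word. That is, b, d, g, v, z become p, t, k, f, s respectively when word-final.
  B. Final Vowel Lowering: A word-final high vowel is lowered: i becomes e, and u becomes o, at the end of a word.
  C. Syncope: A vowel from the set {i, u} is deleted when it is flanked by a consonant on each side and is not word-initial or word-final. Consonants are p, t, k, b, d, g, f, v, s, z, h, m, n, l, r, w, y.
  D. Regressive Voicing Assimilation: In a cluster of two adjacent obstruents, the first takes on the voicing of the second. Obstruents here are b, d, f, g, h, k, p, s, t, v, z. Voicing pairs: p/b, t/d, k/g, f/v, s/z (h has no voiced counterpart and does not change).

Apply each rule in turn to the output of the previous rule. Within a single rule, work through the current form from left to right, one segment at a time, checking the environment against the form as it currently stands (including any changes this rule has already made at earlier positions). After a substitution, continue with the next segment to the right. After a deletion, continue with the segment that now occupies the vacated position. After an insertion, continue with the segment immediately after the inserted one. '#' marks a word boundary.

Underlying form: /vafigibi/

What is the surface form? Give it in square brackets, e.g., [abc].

[vavgbe]

A Final Obstruent Devoicing: no change — [vafigibi]
B Final Vowel Lowering: [vafigibi] → [vafigibe]
C Syncope: [vafigibe] → [vafgbe]
D Regressive Voicing Assimilation: [vafgbe] → [vavgbe]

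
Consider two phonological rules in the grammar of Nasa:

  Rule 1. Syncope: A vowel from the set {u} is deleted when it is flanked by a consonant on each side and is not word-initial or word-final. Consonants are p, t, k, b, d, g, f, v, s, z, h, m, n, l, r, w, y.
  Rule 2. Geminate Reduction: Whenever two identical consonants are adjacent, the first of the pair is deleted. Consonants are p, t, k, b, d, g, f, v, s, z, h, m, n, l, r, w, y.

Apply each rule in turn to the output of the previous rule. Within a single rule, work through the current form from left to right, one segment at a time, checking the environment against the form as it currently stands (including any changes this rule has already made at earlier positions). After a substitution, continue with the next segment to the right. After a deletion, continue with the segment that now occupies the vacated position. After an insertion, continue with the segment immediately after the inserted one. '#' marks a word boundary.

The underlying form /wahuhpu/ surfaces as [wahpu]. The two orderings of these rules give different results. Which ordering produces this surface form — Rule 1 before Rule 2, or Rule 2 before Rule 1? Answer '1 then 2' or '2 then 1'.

1 then 2

Order 1 then 2:
  1 Syncope: [wahuhpu] → [wahhpu]
  2 Geminate Reduction: [wahhpu] → [wahpu]
  result: [wahpu]
Order 2 then 1:
  2 Geminate Reduction: no change — [wahuhpu]
  1 Syncope: [wahuhpu] → [wahhpu]
  result: [wahhpu]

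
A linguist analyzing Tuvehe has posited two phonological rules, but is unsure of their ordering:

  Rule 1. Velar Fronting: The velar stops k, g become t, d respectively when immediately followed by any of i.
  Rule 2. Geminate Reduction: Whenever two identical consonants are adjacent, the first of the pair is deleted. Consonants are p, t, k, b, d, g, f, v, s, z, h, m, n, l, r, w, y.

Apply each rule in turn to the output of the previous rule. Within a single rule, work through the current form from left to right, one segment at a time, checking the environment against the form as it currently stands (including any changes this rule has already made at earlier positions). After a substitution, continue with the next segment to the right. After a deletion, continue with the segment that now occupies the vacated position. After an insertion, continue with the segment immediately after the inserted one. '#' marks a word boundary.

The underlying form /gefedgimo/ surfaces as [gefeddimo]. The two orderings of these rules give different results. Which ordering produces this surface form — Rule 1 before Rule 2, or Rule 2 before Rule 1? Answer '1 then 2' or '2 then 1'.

2 then 1

Order 1 then 2:
  1 Velar Fronting: [gefedgimo] → [gefeddimo]
  2 Geminate Reduction: [gefeddimo] → [gefedimo]
  result: [gefedimo]
Order 2 then 1:
  2 Geminate Reduction: no change — [gefedgimo]
  1 Velar Fronting: [gefedgimo] → [gefeddimo]
  result: [gefeddimo]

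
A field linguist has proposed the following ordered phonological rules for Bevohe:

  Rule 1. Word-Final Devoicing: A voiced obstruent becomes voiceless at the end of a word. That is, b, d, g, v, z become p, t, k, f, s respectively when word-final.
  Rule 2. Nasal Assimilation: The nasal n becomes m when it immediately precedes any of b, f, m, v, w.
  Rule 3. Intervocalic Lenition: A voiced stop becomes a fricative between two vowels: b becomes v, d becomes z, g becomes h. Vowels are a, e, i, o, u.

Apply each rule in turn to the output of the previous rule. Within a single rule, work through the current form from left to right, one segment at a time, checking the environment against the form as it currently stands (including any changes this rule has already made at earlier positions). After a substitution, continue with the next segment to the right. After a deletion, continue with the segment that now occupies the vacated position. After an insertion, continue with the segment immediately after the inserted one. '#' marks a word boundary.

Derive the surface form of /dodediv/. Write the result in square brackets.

[dozezif]

Rule 1 Word-Final Devoicing: [dodediv] → [dodedif]
Rule 2 Nasal Assimilation: no change — [dodedif]
Rule 3 Intervocalic Lenition: [dodedif] → [dozezif]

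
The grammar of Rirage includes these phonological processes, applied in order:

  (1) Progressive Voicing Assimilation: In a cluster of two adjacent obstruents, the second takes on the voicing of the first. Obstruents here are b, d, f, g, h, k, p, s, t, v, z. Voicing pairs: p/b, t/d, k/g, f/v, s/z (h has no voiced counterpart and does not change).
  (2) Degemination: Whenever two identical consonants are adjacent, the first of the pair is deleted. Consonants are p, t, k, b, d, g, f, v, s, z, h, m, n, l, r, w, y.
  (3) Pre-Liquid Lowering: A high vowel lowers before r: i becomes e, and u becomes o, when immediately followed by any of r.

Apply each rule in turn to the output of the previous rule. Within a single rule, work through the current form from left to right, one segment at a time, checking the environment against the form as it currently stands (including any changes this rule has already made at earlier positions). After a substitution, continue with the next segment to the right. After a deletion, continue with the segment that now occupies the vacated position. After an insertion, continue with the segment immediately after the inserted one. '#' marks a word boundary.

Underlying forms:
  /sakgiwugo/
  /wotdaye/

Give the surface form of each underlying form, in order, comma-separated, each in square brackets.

[sakiwugo], [wotaye]

/sakgiwugo/:
  (1) Progressive Voicing Assimilation: [sakgiwugo] → [sakkiwugo]
  (2) Degemination: [sakkiwugo] → [sakiwugo]
  (3) Pre-Liquid Lowering: no change — [sakiwugo]
/wotdaye/:
  (1) Progressive Voicing Assimilation: [wotdaye] → [wottaye]
  (2) Degemination: [wottaye] → [wotaye]
  (3) Pre-Liquid Lowering: no change — [wotaye]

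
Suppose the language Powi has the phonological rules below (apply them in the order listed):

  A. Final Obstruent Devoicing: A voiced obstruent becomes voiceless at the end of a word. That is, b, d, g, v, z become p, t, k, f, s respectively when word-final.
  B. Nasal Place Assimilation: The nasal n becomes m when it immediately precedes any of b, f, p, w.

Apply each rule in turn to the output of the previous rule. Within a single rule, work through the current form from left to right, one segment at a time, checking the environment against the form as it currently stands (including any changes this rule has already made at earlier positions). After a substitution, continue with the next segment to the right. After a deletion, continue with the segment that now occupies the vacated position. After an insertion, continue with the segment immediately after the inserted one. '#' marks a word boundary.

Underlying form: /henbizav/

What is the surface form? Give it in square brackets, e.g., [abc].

A Final Obstruent Devoicing: [henbizav] → [henbizaf]
B Nasal Place Assimilation: [henbizaf] → [hembizaf]

[hembizaf]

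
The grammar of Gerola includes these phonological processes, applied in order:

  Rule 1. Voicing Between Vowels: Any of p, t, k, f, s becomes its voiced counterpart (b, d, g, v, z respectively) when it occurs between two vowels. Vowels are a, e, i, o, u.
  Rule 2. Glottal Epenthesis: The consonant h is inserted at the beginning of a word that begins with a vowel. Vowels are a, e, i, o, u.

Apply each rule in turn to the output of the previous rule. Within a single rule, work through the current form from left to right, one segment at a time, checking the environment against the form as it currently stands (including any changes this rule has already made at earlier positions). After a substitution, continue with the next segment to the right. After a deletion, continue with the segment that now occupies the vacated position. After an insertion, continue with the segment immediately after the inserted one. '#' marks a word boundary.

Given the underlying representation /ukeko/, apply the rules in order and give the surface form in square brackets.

Rule 1 Voicing Between Vowels: [ukeko] → [ugego]
Rule 2 Glottal Epenthesis: [ugego] → [hugego]

[hugego]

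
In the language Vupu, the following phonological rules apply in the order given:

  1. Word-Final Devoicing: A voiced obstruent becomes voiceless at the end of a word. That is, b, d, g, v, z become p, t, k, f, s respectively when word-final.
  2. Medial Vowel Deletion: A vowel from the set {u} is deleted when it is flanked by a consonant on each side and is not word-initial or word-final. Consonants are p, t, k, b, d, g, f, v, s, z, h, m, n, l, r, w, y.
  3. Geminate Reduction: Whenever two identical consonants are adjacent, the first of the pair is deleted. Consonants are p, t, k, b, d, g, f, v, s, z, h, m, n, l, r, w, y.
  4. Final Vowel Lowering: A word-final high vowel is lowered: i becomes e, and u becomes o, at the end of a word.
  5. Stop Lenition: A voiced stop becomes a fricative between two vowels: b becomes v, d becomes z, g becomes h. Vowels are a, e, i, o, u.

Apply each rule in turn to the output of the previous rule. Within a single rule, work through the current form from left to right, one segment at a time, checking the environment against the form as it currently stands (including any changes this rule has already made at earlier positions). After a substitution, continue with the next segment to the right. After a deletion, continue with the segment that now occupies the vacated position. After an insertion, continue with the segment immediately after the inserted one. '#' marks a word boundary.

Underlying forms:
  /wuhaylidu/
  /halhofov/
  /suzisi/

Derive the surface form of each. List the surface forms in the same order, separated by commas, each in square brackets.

[whaylizo], [halhofof], [szise]

/wuhaylidu/:
  1 Word-Final Devoicing: no change — [wuhaylidu]
  2 Medial Vowel Deletion: [wuhaylidu] → [whaylidu]
  3 Geminate Reduction: no change — [whaylidu]
  4 Final Vowel Lowering: [whaylidu] → [whaylido]
  5 Stop Lenition: [whaylido] → [whaylizo]
/halhofov/:
  1 Word-Final Devoicing: [halhofov] → [halhofof]
  2 Medial Vowel Deletion: no change — [halhofof]
  3 Geminate Reduction: no change — [halhofof]
  4 Final Vowel Lowering: no change — [halhofof]
  5 Stop Lenition: no change — [halhofof]
/suzisi/:
  1 Word-Final Devoicing: no change — [suzisi]
  2 Medial Vowel Deletion: [suzisi] → [szisi]
  3 Geminate Reduction: no change — [szisi]
  4 Final Vowel Lowering: [szisi] → [szise]
  5 Stop Lenition: no change — [szise]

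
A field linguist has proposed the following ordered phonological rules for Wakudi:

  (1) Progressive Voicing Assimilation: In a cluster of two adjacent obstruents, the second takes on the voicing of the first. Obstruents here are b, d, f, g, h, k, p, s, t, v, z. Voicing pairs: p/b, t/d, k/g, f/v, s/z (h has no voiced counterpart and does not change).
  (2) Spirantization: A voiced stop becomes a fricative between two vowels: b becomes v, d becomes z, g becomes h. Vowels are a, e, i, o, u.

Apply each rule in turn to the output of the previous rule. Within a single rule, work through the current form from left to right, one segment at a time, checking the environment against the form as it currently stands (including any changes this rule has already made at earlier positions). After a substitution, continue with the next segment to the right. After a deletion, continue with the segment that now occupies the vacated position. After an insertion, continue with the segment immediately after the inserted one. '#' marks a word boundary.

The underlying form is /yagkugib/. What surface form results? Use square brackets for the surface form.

(1) Progressive Voicing Assimilation: [yagkugib] → [yaggugib]
(2) Spirantization: [yaggugib] → [yagguhib]

[yagguhib]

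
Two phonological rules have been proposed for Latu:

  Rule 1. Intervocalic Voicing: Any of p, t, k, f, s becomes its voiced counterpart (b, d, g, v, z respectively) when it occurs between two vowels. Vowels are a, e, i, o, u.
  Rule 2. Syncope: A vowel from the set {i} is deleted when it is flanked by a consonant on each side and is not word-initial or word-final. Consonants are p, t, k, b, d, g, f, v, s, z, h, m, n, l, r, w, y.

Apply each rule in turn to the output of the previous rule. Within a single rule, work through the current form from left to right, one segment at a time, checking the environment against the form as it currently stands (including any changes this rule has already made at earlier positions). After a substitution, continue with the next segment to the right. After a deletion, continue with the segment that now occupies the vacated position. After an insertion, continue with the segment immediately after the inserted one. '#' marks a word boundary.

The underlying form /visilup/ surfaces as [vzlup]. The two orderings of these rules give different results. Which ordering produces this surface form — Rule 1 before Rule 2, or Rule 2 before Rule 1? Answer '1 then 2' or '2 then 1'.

1 then 2

Order 1 then 2:
  1 Intervocalic Voicing: [visilup] → [vizilup]
  2 Syncope: [vizilup] → [vzlup]
  result: [vzlup]
Order 2 then 1:
  2 Syncope: [visilup] → [vslup]
  1 Intervocalic Voicing: no change — [vslup]
  result: [vslup]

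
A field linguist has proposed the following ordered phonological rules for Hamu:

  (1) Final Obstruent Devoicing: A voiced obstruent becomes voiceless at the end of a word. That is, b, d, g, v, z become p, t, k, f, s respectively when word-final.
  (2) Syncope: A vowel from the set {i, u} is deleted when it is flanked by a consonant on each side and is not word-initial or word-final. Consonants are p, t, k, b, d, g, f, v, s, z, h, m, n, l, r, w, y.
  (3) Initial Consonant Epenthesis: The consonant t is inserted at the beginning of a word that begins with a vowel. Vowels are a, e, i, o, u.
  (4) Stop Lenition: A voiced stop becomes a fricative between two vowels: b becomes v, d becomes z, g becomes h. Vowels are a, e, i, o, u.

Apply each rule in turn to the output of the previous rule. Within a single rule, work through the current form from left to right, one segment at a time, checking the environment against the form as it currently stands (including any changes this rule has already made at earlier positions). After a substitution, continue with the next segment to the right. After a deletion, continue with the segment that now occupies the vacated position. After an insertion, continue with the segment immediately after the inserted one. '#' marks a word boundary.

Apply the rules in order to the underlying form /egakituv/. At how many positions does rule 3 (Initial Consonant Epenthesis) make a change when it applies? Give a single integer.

1

(1) Final Obstruent Devoicing: [egakituv] → [egakituf]
(2) Syncope: [egakituf] → [egaktf]
(3) Initial Consonant Epenthesis: [egaktf] → [tegaktf]
(4) Stop Lenition: [tegaktf] → [tehaktf]
Rule 3 changed 1 position(s).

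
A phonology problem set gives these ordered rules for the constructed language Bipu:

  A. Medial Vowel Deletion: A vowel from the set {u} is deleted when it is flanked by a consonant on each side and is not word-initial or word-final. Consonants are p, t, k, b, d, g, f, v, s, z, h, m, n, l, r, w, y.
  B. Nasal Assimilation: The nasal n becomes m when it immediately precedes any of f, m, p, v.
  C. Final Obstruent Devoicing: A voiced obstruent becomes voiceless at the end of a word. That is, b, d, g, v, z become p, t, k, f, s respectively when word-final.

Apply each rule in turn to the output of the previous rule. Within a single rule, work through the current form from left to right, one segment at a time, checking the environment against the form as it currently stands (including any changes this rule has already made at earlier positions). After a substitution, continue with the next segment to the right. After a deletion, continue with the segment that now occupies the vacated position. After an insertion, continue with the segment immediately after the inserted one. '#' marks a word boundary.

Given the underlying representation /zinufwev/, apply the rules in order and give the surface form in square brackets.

A Medial Vowel Deletion: [zinufwev] → [zinfwev]
B Nasal Assimilation: [zinfwev] → [zimfwev]
C Final Obstruent Devoicing: [zimfwev] → [zimfwef]

[zimfwef]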